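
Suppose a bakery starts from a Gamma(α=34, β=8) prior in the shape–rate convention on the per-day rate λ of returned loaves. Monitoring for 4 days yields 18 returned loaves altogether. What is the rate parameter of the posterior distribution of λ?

12

Total count 18 over total exposure 4 days.
Posterior: α' = 34 + 18 = 52, β' = 8 + 4 = 12.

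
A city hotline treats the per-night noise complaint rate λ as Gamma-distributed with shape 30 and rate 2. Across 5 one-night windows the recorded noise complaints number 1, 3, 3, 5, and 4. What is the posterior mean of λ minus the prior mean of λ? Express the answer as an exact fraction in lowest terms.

-59/7

Total count: 1 + 3 + 3 + 5 + 4 = 16.
Total exposure: 5 nights.
By Gamma–Poisson conjugacy, the posterior is Gamma(α + Σx, β + Σt) = Gamma(30 + 16, 2 + 5) = Gamma(46, 7).
Posterior mean = 46/7 = 46/7; prior mean = 30/2 = 15. Difference = 46/7 − 15 = -59/7.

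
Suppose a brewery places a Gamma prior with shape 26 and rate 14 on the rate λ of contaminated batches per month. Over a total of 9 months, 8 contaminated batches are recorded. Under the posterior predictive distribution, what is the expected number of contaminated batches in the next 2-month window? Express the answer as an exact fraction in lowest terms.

Total count 8 over total exposure 9 months.
Conjugate update: add total count to the shape and total exposure to the rate, giving Gamma(34, 23).
Predictive mean over a 2-month window = T·E[λ|data] = 2·34/23 = 68/23.

68/23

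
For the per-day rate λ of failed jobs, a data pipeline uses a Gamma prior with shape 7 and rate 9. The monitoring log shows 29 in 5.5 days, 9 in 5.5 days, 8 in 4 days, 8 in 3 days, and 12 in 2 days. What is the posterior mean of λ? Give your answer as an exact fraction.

73/29

Total count: 29 + 9 + 8 + 8 + 12 = 66.
Total exposure: 5.5 + 5.5 + 4 + 3 + 2 = 20 days.
Conjugate update: add total count to the shape and total exposure to the rate, giving Gamma(73, 29).
Posterior mean = α'/β' = 73/29.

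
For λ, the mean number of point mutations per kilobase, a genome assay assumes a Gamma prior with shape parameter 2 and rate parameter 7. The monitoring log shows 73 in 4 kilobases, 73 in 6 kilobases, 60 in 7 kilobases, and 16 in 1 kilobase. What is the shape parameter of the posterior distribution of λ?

224

Total count: 73 + 73 + 60 + 16 = 222.
Total exposure: 4 + 6 + 7 + 1 = 18 kilobases.
Posterior: α' = 2 + 222 = 224, β' = 7 + 18 = 25.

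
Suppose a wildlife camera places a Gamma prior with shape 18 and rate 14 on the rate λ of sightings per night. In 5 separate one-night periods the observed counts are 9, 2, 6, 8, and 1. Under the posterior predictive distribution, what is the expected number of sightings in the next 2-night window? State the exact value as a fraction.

Total count: 9 + 2 + 6 + 8 + 1 = 26.
Total exposure: 5 nights.
Posterior: α' = 18 + 26 = 44, β' = 14 + 5 = 19.
Predictive mean over a 2-night window = T·E[λ|data] = 2·44/19 = 88/19.

88/19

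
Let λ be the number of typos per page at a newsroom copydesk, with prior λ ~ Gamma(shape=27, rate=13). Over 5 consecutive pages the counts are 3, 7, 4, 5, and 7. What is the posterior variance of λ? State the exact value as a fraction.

Total count: 3 + 7 + 4 + 5 + 7 = 26.
Total exposure: 5 pages.
Conjugate update: add total count to the shape and total exposure to the rate, giving Gamma(53, 18).
Posterior variance = α'/β'² = 53/324.

53/324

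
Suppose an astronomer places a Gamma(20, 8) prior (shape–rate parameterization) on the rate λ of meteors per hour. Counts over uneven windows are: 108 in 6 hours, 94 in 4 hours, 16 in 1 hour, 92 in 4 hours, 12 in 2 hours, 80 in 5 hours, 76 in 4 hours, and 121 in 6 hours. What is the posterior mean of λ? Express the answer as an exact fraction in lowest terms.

Total count: 108 + 94 + 16 + 92 + 12 + 80 + 76 + 121 = 599.
Total exposure: 6 + 4 + 1 + 4 + 2 + 5 + 4 + 6 = 32 hours.
Gamma(α, β) with Poisson data over total exposure Σt gives posterior Gamma(α+Σx, β+Σt) = Gamma(619, 40).
Posterior mean = α'/β' = 619/40.

619/40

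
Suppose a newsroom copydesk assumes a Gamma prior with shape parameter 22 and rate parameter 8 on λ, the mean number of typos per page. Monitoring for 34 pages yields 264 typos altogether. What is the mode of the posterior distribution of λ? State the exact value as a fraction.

95/14

Total count 264 over total exposure 34 pages.
Posterior: α' = 22 + 264 = 286, β' = 8 + 34 = 42.
Posterior mode = (α'−1)/β' = 285/42 = 95/14.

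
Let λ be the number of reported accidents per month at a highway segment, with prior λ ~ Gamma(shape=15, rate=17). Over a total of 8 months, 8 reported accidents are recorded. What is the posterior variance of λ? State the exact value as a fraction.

Total count 8 over total exposure 8 months.
The Gamma prior is conjugate for the Poisson rate, so λ | data ~ Gamma(15+8, 17+8) = Gamma(23, 25).
Posterior variance = α'/β'² = 23/625.

23/625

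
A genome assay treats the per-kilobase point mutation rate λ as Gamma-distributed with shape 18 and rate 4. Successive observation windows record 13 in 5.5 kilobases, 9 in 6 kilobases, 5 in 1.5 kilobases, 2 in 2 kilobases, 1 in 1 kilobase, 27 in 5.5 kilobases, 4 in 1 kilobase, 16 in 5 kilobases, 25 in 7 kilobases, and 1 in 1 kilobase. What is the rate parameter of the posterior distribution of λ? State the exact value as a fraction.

Total count: 13 + 9 + 5 + 2 + 1 + 27 + 4 + 16 + 25 + 1 = 103.
Total exposure: 5.5 + 6 + 1.5 + 2 + 1 + 5.5 + 1 + 5 + 7 + 1 = 35.5 kilobases.
The Gamma prior is conjugate for the Poisson rate, so λ | data ~ Gamma(18+103, 4+35.5) = Gamma(121, 79/2).

79/2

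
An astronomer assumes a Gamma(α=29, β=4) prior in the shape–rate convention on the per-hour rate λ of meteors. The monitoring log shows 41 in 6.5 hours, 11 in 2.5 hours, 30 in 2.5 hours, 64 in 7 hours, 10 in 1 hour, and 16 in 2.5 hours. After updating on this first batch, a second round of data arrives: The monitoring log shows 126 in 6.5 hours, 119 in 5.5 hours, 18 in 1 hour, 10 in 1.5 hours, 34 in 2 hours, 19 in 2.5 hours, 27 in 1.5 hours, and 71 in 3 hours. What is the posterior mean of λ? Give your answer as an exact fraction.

1250/99

Total count: 41 + 11 + 30 + 64 + 10 + 16 = 172.
Total exposure: 6.5 + 2.5 + 2.5 + 7 + 1 + 2.5 = 22 hours.
After the first batch: Gamma(29 + 172, 4 + 22) = Gamma(201, 26).
Total count: 126 + 119 + 18 + 10 + 34 + 19 + 27 + 71 = 424.
Total exposure: 6.5 + 5.5 + 1 + 1.5 + 2 + 2.5 + 1.5 + 3 = 23.5 hours.
After the second batch: Gamma(201 + 424, 26 + 23.5) = Gamma(625, 99/2).
Posterior mean = α'/β' = 625/(99/2) = 1250/99.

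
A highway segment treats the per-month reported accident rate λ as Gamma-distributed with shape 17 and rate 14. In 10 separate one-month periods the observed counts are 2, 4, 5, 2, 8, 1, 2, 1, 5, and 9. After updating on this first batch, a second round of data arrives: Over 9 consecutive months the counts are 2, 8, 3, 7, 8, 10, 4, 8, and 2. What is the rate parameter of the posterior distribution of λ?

Total count: 2 + 4 + 5 + 2 + 8 + 1 + 2 + 1 + 5 + 9 = 39.
Total exposure: 10 months.
After the first batch: Gamma(17 + 39, 14 + 10) = Gamma(56, 24).
Total count: 2 + 8 + 3 + 7 + 8 + 10 + 4 + 8 + 2 = 52.
Total exposure: 9 months.
After the second batch: Gamma(56 + 52, 24 + 9) = Gamma(108, 33).

33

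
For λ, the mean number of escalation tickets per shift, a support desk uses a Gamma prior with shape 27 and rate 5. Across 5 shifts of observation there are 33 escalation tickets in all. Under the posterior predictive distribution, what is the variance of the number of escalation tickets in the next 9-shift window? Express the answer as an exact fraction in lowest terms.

Total count 33 over total exposure 5 shifts.
The Gamma prior is conjugate for the Poisson rate, so λ | data ~ Gamma(27+33, 5+5) = Gamma(60, 10).
The posterior predictive for a window of length T is Negative Binomial with variance T·α'·(β'+T)/β'² = 9·60·19/100 = 513/5.

513/5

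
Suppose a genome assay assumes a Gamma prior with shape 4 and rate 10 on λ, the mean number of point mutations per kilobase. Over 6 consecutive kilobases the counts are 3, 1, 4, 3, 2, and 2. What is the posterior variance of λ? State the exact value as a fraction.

Total count: 3 + 1 + 4 + 3 + 2 + 2 = 15.
Total exposure: 6 kilobases.
Posterior: α' = 4 + 15 = 19, β' = 10 + 6 = 16.
Posterior variance = α'/β'² = 19/256.

19/256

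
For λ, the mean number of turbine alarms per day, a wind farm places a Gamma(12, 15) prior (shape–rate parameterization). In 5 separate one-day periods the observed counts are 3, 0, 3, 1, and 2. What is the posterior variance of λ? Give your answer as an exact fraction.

21/400

Total count: 3 + 0 + 3 + 1 + 2 = 9.
Total exposure: 5 days.
By Gamma–Poisson conjugacy, the posterior is Gamma(α + Σx, β + Σt) = Gamma(12 + 9, 15 + 5) = Gamma(21, 20).
Posterior variance = α'/β'² = 21/400.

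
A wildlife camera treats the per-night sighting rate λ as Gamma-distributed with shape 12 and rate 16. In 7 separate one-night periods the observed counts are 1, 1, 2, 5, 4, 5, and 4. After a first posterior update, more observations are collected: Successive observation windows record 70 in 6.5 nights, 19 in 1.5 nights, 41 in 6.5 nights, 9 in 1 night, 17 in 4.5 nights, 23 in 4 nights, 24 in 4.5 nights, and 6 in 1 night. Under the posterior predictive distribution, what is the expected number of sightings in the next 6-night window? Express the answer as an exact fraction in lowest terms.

972/35

Total count: 1 + 1 + 2 + 5 + 4 + 5 + 4 = 22.
Total exposure: 7 nights.
After the first batch: Gamma(12 + 22, 16 + 7) = Gamma(34, 23).
Total count: 70 + 19 + 41 + 9 + 17 + 23 + 24 + 6 = 209.
Total exposure: 6.5 + 1.5 + 6.5 + 1 + 4.5 + 4 + 4.5 + 1 = 29.5 nights.
After the second batch: Gamma(34 + 209, 23 + 29.5) = Gamma(243, 105/2).
Predictive mean over a 6-night window = T·E[λ|data] = 6·243/(105/2) = 972/35.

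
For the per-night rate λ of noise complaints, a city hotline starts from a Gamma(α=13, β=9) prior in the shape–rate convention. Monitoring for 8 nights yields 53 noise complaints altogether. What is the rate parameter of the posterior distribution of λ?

Total count 53 over total exposure 8 nights.
Gamma(α, β) with Poisson data over total exposure Σt gives posterior Gamma(α+Σx, β+Σt) = Gamma(66, 17).

17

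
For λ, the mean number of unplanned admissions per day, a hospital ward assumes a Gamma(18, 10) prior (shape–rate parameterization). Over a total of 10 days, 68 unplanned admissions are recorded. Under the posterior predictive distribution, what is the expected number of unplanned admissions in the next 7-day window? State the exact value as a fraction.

301/10

Total count 68 over total exposure 10 days.
By Gamma–Poisson conjugacy, the posterior is Gamma(α + Σx, β + Σt) = Gamma(18 + 68, 10 + 10) = Gamma(86, 20).
Predictive mean over a 7-day window = T·E[λ|data] = 7·86/20 = 301/10.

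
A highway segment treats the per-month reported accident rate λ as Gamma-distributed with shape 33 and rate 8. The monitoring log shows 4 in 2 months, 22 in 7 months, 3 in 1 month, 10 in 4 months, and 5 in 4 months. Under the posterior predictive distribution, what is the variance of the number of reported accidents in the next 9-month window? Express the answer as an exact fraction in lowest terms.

24255/676

Total count: 4 + 22 + 3 + 10 + 5 = 44.
Total exposure: 2 + 7 + 1 + 4 + 4 = 18 months.
Gamma(α, β) with Poisson data over total exposure Σt gives posterior Gamma(α+Σx, β+Σt) = Gamma(77, 26).
The posterior predictive for a window of length T is Negative Binomial with variance T·α'·(β'+T)/β'² = 9·77·35/676 = 24255/676.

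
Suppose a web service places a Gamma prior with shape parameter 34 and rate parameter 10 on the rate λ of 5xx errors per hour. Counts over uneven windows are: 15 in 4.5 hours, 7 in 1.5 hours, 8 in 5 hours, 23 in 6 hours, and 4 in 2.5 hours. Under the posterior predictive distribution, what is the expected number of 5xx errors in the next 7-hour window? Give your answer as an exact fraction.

1274/59

Total count: 15 + 7 + 8 + 23 + 4 = 57.
Total exposure: 4.5 + 1.5 + 5 + 6 + 2.5 = 19.5 hours.
Conjugate update: add total count to the shape and total exposure to the rate, giving Gamma(91, 59/2).
Predictive mean over a 7-hour window = T·E[λ|data] = 7·91/(59/2) = 1274/59.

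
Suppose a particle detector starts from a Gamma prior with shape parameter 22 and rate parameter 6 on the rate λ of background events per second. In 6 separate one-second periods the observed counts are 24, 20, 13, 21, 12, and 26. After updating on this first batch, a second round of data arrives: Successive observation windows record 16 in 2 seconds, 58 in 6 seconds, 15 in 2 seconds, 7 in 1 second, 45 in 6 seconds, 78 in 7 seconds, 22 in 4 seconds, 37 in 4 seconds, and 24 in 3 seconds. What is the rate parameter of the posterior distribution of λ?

Total count: 24 + 20 + 13 + 21 + 12 + 26 = 116.
Total exposure: 6 seconds.
After the first batch: Gamma(22 + 116, 6 + 6) = Gamma(138, 12).
Total count: 16 + 58 + 15 + 7 + 45 + 78 + 22 + 37 + 24 = 302.
Total exposure: 2 + 6 + 2 + 1 + 6 + 7 + 4 + 4 + 3 = 35 seconds.
After the second batch: Gamma(138 + 302, 12 + 35) = Gamma(440, 47).

47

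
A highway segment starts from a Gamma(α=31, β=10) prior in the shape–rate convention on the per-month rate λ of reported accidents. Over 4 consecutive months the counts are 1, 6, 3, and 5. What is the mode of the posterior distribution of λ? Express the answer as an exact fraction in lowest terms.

45/14

Total count: 1 + 6 + 3 + 5 = 15.
Total exposure: 4 months.
Gamma(α, β) with Poisson data over total exposure Σt gives posterior Gamma(α+Σx, β+Σt) = Gamma(46, 14).
Posterior mode = (α'−1)/β' = 45/14.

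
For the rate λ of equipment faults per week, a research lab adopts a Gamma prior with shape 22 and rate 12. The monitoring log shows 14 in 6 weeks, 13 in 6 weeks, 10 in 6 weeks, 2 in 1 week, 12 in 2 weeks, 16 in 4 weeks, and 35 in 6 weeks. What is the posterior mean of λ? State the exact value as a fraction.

Total count: 14 + 13 + 10 + 2 + 12 + 16 + 35 = 102.
Total exposure: 6 + 6 + 6 + 1 + 2 + 4 + 6 = 31 weeks.
Conjugate update: add total count to the shape and total exposure to the rate, giving Gamma(124, 43).
Posterior mean = α'/β' = 124/43.

124/43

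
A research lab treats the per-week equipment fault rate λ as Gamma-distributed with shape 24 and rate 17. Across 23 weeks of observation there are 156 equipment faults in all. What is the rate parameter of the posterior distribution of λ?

40

Total count 156 over total exposure 23 weeks.
The Gamma prior is conjugate for the Poisson rate, so λ | data ~ Gamma(24+156, 17+23) = Gamma(180, 40).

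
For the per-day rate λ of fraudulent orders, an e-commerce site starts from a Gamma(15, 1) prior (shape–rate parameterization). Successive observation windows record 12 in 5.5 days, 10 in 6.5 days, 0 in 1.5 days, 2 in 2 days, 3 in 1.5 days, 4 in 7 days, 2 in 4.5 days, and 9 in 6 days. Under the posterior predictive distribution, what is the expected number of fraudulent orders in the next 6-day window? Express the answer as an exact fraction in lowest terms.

684/71

Total count: 12 + 10 + 0 + 2 + 3 + 4 + 2 + 9 = 42.
Total exposure: 5.5 + 6.5 + 1.5 + 2 + 1.5 + 7 + 4.5 + 6 = 34.5 days.
Conjugate update: add total count to the shape and total exposure to the rate, giving Gamma(57, 71/2).
Predictive mean over a 6-day window = T·E[λ|data] = 6·57/(71/2) = 684/71.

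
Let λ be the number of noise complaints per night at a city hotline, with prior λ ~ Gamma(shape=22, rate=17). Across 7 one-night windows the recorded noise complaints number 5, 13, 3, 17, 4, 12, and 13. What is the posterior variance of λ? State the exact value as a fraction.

Total count: 5 + 13 + 3 + 17 + 4 + 12 + 13 = 67.
Total exposure: 7 nights.
Gamma(α, β) with Poisson data over total exposure Σt gives posterior Gamma(α+Σx, β+Σt) = Gamma(89, 24).
Posterior variance = α'/β'² = 89/576.

89/576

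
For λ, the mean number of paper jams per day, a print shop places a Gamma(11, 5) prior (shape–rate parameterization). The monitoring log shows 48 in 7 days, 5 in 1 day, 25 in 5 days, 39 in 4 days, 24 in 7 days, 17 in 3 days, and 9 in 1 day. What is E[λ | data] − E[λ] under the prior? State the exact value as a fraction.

Total count: 48 + 5 + 25 + 39 + 24 + 17 + 9 = 167.
Total exposure: 7 + 1 + 5 + 4 + 7 + 3 + 1 = 28 days.
Gamma(α, β) with Poisson data over total exposure Σt gives posterior Gamma(α+Σx, β+Σt) = Gamma(178, 33).
Posterior mean = 178/33 = 178/33; prior mean = 11/5 = 11/5. Difference = 178/33 − 11/5 = 527/165.

527/165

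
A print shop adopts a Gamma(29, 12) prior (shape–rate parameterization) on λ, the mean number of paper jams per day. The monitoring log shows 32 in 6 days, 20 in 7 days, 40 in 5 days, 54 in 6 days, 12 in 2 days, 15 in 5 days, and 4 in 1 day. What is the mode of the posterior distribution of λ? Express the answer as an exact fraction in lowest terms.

Total count: 32 + 20 + 40 + 54 + 12 + 15 + 4 = 177.
Total exposure: 6 + 7 + 5 + 6 + 2 + 5 + 1 = 32 days.
The Gamma prior is conjugate for the Poisson rate, so λ | data ~ Gamma(29+177, 12+32) = Gamma(206, 44).
Posterior mode = (α'−1)/β' = 205/44.

205/44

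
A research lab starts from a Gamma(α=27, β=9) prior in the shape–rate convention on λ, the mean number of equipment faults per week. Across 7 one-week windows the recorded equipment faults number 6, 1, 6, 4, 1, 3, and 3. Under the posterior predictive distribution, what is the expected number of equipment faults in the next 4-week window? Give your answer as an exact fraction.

Total count: 6 + 1 + 6 + 4 + 1 + 3 + 3 = 24.
Total exposure: 7 weeks.
The Gamma prior is conjugate for the Poisson rate, so λ | data ~ Gamma(27+24, 9+7) = Gamma(51, 16).
Predictive mean over a 4-week window = T·E[λ|data] = 4·51/16 = 51/4.

51/4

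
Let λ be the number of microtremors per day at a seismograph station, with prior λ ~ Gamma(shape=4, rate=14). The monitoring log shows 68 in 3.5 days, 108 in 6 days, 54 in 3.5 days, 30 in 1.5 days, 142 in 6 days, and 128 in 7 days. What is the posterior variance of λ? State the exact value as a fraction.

2136/6889

Total count: 68 + 108 + 54 + 30 + 142 + 128 = 530.
Total exposure: 3.5 + 6 + 3.5 + 1.5 + 6 + 7 = 27.5 days.
By Gamma–Poisson conjugacy, the posterior is Gamma(α + Σx, β + Σt) = Gamma(4 + 530, 14 + 27.5) = Gamma(534, 83/2).
Posterior variance = α'/β'² = 534/(6889/4) = 2136/6889.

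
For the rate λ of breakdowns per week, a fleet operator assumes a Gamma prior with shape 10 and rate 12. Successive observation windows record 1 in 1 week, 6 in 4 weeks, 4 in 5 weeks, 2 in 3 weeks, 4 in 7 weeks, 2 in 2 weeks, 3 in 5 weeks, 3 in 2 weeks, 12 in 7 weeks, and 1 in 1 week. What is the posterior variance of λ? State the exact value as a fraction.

Total count: 1 + 6 + 4 + 2 + 4 + 2 + 3 + 3 + 12 + 1 = 38.
Total exposure: 1 + 4 + 5 + 3 + 7 + 2 + 5 + 2 + 7 + 1 = 37 weeks.
By Gamma–Poisson conjugacy, the posterior is Gamma(α + Σx, β + Σt) = Gamma(10 + 38, 12 + 37) = Gamma(48, 49).
Posterior variance = α'/β'² = 48/2401.

48/2401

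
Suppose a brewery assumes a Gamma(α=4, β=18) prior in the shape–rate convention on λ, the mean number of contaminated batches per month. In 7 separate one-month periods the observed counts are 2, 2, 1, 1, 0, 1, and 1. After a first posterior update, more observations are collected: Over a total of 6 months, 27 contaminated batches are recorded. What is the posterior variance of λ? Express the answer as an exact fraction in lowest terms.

39/961

Total count: 2 + 2 + 1 + 1 + 0 + 1 + 1 = 8.
Total exposure: 7 months.
After the first batch: Gamma(4 + 8, 18 + 7) = Gamma(12, 25).
Total count 27 over total exposure 6 months.
After the second batch: Gamma(12 + 27, 25 + 6) = Gamma(39, 31).
Posterior variance = α'/β'² = 39/961.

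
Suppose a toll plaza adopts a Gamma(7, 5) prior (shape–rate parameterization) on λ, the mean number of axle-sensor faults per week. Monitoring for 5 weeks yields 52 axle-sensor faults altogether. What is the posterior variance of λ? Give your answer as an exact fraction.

59/100

Total count 52 over total exposure 5 weeks.
Conjugate update: add total count to the shape and total exposure to the rate, giving Gamma(59, 10).
Posterior variance = α'/β'² = 59/100.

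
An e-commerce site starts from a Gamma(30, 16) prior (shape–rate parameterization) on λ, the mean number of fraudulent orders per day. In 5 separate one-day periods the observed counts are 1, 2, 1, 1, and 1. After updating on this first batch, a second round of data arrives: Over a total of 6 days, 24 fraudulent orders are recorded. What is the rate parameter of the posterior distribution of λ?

27

Total count: 1 + 2 + 1 + 1 + 1 = 6.
Total exposure: 5 days.
After the first batch: Gamma(30 + 6, 16 + 5) = Gamma(36, 21).
Total count 24 over total exposure 6 days.
After the second batch: Gamma(36 + 24, 21 + 6) = Gamma(60, 27).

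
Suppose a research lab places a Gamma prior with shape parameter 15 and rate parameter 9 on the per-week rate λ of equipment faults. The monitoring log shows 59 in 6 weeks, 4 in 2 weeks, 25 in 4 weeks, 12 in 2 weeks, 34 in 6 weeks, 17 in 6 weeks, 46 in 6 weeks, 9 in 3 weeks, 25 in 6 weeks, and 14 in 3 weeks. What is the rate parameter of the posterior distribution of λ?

Total count: 59 + 4 + 25 + 12 + 34 + 17 + 46 + 9 + 25 + 14 = 245.
Total exposure: 6 + 2 + 4 + 2 + 6 + 6 + 6 + 3 + 6 + 3 = 44 weeks.
Posterior: α' = 15 + 245 = 260, β' = 9 + 44 = 53.

53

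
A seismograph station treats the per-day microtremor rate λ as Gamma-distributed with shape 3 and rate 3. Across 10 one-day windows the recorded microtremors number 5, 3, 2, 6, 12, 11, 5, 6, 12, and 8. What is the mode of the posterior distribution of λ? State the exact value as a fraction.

72/13

Total count: 5 + 3 + 2 + 6 + 12 + 11 + 5 + 6 + 12 + 8 = 70.
Total exposure: 10 days.
Conjugate update: add total count to the shape and total exposure to the rate, giving Gamma(73, 13).
Posterior mode = (α'−1)/β' = 72/13.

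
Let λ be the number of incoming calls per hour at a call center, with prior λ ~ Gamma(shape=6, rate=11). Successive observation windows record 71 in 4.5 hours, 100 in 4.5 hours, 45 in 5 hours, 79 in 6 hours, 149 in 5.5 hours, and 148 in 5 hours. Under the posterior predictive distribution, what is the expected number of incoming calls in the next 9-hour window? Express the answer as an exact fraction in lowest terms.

10764/83

Total count: 71 + 100 + 45 + 79 + 149 + 148 = 592.
Total exposure: 4.5 + 4.5 + 5 + 6 + 5.5 + 5 = 30.5 hours.
By Gamma–Poisson conjugacy, the posterior is Gamma(α + Σx, β + Σt) = Gamma(6 + 592, 11 + 30.5) = Gamma(598, 83/2).
Predictive mean over a 9-hour window = T·E[λ|data] = 9·598/(83/2) = 10764/83.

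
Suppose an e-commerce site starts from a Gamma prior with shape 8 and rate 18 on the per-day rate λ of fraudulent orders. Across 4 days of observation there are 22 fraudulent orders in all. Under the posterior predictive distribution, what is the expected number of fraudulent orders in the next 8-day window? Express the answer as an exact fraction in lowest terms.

Total count 22 over total exposure 4 days.
The Gamma prior is conjugate for the Poisson rate, so λ | data ~ Gamma(8+22, 18+4) = Gamma(30, 22).
Predictive mean over an 8-day window = T·E[λ|data] = 8·30/22 = 120/11.

120/11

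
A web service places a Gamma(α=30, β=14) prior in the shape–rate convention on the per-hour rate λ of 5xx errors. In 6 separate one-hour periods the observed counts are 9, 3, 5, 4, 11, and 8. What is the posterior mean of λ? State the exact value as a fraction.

7/2

Total count: 9 + 3 + 5 + 4 + 11 + 8 = 40.
Total exposure: 6 hours.
Gamma(α, β) with Poisson data over total exposure Σt gives posterior Gamma(α+Σx, β+Σt) = Gamma(70, 20).
Posterior mean = α'/β' = 70/20 = 7/2.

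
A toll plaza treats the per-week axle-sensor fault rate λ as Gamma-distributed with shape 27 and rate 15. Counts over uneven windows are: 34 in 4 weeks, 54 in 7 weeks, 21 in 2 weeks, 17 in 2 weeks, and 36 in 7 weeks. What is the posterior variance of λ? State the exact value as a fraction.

189/1369

Total count: 34 + 54 + 21 + 17 + 36 = 162.
Total exposure: 4 + 7 + 2 + 2 + 7 = 22 weeks.
Gamma(α, β) with Poisson data over total exposure Σt gives posterior Gamma(α+Σx, β+Σt) = Gamma(189, 37).
Posterior variance = α'/β'² = 189/1369.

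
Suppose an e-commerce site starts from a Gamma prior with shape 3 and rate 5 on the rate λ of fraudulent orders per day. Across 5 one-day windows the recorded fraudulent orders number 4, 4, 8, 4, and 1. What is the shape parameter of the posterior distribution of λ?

Total count: 4 + 4 + 8 + 4 + 1 = 21.
Total exposure: 5 days.
Posterior: α' = 3 + 21 = 24, β' = 5 + 5 = 10.

24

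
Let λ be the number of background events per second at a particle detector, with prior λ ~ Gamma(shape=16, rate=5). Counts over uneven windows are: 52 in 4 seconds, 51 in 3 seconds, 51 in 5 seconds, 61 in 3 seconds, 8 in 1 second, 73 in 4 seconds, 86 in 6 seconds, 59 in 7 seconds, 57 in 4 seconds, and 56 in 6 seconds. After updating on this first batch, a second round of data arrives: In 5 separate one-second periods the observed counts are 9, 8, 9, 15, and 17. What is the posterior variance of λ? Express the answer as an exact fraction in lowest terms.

Total count: 52 + 51 + 51 + 61 + 8 + 73 + 86 + 59 + 57 + 56 = 554.
Total exposure: 4 + 3 + 5 + 3 + 1 + 4 + 6 + 7 + 4 + 6 = 43 seconds.
After the first batch: Gamma(16 + 554, 5 + 43) = Gamma(570, 48).
Total count: 9 + 8 + 9 + 15 + 17 = 58.
Total exposure: 5 seconds.
After the second batch: Gamma(570 + 58, 48 + 5) = Gamma(628, 53).
Posterior variance = α'/β'² = 628/2809.

628/2809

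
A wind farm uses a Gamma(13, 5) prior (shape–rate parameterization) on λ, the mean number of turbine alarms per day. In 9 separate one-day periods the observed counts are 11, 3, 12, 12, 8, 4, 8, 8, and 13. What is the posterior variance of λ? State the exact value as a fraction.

Total count: 11 + 3 + 12 + 12 + 8 + 4 + 8 + 8 + 13 = 79.
Total exposure: 9 days.
Gamma(α, β) with Poisson data over total exposure Σt gives posterior Gamma(α+Σx, β+Σt) = Gamma(92, 14).
Posterior variance = α'/β'² = 92/196 = 23/49.

23/49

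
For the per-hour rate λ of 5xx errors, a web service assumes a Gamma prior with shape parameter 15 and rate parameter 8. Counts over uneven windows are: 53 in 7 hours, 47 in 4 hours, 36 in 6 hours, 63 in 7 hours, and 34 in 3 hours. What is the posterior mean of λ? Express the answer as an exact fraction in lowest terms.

Total count: 53 + 47 + 36 + 63 + 34 = 233.
Total exposure: 7 + 4 + 6 + 7 + 3 = 27 hours.
By Gamma–Poisson conjugacy, the posterior is Gamma(α + Σx, β + Σt) = Gamma(15 + 233, 8 + 27) = Gamma(248, 35).
Posterior mean = α'/β' = 248/35.

248/35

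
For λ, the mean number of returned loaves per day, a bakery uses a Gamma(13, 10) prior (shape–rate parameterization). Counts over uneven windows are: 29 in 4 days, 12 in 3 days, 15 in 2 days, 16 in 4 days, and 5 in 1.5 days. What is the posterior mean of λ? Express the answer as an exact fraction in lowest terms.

Total count: 29 + 12 + 15 + 16 + 5 = 77.
Total exposure: 4 + 3 + 2 + 4 + 1.5 = 14.5 days.
Posterior: α' = 13 + 77 = 90, β' = 10 + 14.5 = 49/2.
Posterior mean = α'/β' = 90/(49/2) = 180/49.

180/49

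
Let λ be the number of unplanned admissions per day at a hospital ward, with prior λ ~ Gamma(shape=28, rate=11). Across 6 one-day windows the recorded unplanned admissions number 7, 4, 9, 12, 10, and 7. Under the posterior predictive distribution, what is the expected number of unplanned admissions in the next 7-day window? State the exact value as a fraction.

Total count: 7 + 4 + 9 + 12 + 10 + 7 = 49.
Total exposure: 6 days.
The Gamma prior is conjugate for the Poisson rate, so λ | data ~ Gamma(28+49, 11+6) = Gamma(77, 17).
Predictive mean over a 7-day window = T·E[λ|data] = 7·77/17 = 539/17.

539/17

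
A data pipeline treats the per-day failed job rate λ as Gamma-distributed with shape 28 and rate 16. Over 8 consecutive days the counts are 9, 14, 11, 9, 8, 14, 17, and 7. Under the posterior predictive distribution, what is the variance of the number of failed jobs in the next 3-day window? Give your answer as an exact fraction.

Total count: 9 + 14 + 11 + 9 + 8 + 14 + 17 + 7 = 89.
Total exposure: 8 days.
By Gamma–Poisson conjugacy, the posterior is Gamma(α + Σx, β + Σt) = Gamma(28 + 89, 16 + 8) = Gamma(117, 24).
The posterior predictive for a window of length T is Negative Binomial with variance T·α'·(β'+T)/β'² = 3·117·27/576 = 1053/64.

1053/64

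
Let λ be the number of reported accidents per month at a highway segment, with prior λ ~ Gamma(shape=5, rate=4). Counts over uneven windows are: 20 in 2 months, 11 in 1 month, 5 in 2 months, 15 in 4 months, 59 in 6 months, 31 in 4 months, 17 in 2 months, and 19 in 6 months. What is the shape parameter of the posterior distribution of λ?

182

Total count: 20 + 11 + 5 + 15 + 59 + 31 + 17 + 19 = 177.
Total exposure: 2 + 1 + 2 + 4 + 6 + 4 + 2 + 6 = 27 months.
Gamma(α, β) with Poisson data over total exposure Σt gives posterior Gamma(α+Σx, β+Σt) = Gamma(182, 31).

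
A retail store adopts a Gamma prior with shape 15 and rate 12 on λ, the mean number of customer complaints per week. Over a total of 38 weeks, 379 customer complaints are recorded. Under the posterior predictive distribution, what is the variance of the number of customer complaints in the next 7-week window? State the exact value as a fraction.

Total count 379 over total exposure 38 weeks.
By Gamma–Poisson conjugacy, the posterior is Gamma(α + Σx, β + Σt) = Gamma(15 + 379, 12 + 38) = Gamma(394, 50).
The posterior predictive for a window of length T is Negative Binomial with variance T·α'·(β'+T)/β'² = 7·394·57/2500 = 78603/1250.

78603/1250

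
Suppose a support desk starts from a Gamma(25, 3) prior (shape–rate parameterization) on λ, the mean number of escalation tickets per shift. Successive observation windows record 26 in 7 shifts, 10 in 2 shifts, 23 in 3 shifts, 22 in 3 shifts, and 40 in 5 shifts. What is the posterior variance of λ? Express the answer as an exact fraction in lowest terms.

Total count: 26 + 10 + 23 + 22 + 40 = 121.
Total exposure: 7 + 2 + 3 + 3 + 5 = 20 shifts.
Conjugate update: add total count to the shape and total exposure to the rate, giving Gamma(146, 23).
Posterior variance = α'/β'² = 146/529.

146/529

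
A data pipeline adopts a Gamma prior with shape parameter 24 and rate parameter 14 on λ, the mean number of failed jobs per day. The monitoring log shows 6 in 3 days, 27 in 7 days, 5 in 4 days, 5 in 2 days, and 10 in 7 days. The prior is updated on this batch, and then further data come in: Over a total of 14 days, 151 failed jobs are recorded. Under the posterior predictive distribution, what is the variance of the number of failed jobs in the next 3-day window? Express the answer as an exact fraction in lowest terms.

Total count: 6 + 27 + 5 + 5 + 10 = 53.
Total exposure: 3 + 7 + 4 + 2 + 7 = 23 days.
After the first batch: Gamma(24 + 53, 14 + 23) = Gamma(77, 37).
Total count 151 over total exposure 14 days.
After the second batch: Gamma(77 + 151, 37 + 14) = Gamma(228, 51).
The posterior predictive for a window of length T is Negative Binomial with variance T·α'·(β'+T)/β'² = 3·228·54/2601 = 4104/289.

4104/289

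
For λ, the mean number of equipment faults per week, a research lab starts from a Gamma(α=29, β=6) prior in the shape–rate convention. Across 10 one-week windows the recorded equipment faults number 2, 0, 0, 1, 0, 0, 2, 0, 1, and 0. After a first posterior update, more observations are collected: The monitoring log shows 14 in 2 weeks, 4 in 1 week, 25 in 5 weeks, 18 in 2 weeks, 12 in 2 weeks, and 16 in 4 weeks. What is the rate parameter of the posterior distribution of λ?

32

Total count: 2 + 0 + 0 + 1 + 0 + 0 + 2 + 0 + 1 + 0 = 6.
Total exposure: 10 weeks.
After the first batch: Gamma(29 + 6, 6 + 10) = Gamma(35, 16).
Total count: 14 + 4 + 25 + 18 + 12 + 16 = 89.
Total exposure: 2 + 1 + 5 + 2 + 2 + 4 = 16 weeks.
After the second batch: Gamma(35 + 89, 16 + 16) = Gamma(124, 32).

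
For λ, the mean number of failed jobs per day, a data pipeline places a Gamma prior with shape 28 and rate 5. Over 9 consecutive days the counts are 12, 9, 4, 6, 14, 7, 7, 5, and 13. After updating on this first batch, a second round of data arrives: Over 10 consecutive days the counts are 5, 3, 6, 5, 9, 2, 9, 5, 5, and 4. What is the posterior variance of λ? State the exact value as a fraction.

Total count: 12 + 9 + 4 + 6 + 14 + 7 + 7 + 5 + 13 = 77.
Total exposure: 9 days.
After the first batch: Gamma(28 + 77, 5 + 9) = Gamma(105, 14).
Total count: 5 + 3 + 6 + 5 + 9 + 2 + 9 + 5 + 5 + 4 = 53.
Total exposure: 10 days.
After the second batch: Gamma(105 + 53, 14 + 10) = Gamma(158, 24).
Posterior variance = α'/β'² = 158/576 = 79/288.

79/288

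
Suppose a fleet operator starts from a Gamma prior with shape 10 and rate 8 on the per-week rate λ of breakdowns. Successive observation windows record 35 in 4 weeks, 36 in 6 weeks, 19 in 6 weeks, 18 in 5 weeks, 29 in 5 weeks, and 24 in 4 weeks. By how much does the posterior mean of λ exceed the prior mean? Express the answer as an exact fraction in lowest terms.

13/4

Total count: 35 + 36 + 19 + 18 + 29 + 24 = 161.
Total exposure: 4 + 6 + 6 + 5 + 5 + 4 = 30 weeks.
Posterior: α' = 10 + 161 = 171, β' = 8 + 30 = 38.
Posterior mean = 171/38 = 9/2; prior mean = 10/8 = 5/4. Difference = 9/2 − 5/4 = 13/4.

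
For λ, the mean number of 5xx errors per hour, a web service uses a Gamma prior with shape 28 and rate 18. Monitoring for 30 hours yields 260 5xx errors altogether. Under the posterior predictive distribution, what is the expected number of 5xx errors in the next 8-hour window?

48

Total count 260 over total exposure 30 hours.
Gamma(α, β) with Poisson data over total exposure Σt gives posterior Gamma(α+Σx, β+Σt) = Gamma(288, 48).
Predictive mean over an 8-hour window = T·E[λ|data] = 8·288/48 = 48.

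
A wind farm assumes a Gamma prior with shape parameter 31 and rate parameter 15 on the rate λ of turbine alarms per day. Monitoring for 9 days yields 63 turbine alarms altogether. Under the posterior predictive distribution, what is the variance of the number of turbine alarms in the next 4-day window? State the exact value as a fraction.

Total count 63 over total exposure 9 days.
Gamma(α, β) with Poisson data over total exposure Σt gives posterior Gamma(α+Σx, β+Σt) = Gamma(94, 24).
The posterior predictive for a window of length T is Negative Binomial with variance T·α'·(β'+T)/β'² = 4·94·28/576 = 329/18.

329/18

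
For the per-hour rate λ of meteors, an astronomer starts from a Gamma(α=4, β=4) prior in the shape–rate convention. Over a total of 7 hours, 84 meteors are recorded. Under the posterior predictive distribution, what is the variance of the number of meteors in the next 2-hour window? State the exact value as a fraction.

208/11

Total count 84 over total exposure 7 hours.
The Gamma prior is conjugate for the Poisson rate, so λ | data ~ Gamma(4+84, 4+7) = Gamma(88, 11).
The posterior predictive for a window of length T is Negative Binomial with variance T·α'·(β'+T)/β'² = 2·88·13/121 = 208/11.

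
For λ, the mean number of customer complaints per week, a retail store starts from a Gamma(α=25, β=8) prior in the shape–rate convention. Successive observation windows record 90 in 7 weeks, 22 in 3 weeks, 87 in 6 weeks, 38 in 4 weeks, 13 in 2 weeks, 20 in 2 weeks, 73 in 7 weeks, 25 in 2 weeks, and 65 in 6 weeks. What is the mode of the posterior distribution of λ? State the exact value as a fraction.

457/47

Total count: 90 + 22 + 87 + 38 + 13 + 20 + 73 + 25 + 65 = 433.
Total exposure: 7 + 3 + 6 + 4 + 2 + 2 + 7 + 2 + 6 = 39 weeks.
Gamma(α, β) with Poisson data over total exposure Σt gives posterior Gamma(α+Σx, β+Σt) = Gamma(458, 47).
Posterior mode = (α'−1)/β' = 457/47.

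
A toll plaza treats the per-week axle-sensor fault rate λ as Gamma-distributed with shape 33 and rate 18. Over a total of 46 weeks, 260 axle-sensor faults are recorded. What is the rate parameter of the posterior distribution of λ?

Total count 260 over total exposure 46 weeks.
By Gamma–Poisson conjugacy, the posterior is Gamma(α + Σx, β + Σt) = Gamma(33 + 260, 18 + 46) = Gamma(293, 64).

64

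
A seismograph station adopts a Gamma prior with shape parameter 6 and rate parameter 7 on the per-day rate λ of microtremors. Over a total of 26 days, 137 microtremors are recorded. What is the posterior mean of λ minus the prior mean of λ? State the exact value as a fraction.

Total count 137 over total exposure 26 days.
Posterior: α' = 6 + 137 = 143, β' = 7 + 26 = 33.
Posterior mean = 143/33 = 13/3; prior mean = 6/7 = 6/7. Difference = 13/3 − 6/7 = 73/21.

73/21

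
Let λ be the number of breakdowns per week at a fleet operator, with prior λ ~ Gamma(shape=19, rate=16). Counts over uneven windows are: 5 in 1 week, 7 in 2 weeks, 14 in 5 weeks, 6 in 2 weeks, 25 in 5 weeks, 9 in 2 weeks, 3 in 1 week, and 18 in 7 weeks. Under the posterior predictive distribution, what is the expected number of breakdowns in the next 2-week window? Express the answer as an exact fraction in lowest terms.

Total count: 5 + 7 + 14 + 6 + 25 + 9 + 3 + 18 = 87.
Total exposure: 1 + 2 + 5 + 2 + 5 + 2 + 1 + 7 = 25 weeks.
The Gamma prior is conjugate for the Poisson rate, so λ | data ~ Gamma(19+87, 16+25) = Gamma(106, 41).
Predictive mean over a 2-week window = T·E[λ|data] = 2·106/41 = 212/41.

212/41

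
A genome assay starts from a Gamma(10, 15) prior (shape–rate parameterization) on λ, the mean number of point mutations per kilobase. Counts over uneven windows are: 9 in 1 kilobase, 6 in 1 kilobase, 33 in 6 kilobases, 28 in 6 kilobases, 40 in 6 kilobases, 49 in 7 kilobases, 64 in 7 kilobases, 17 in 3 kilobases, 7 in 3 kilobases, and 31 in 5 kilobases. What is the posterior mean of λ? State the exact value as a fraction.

49/10

Total count: 9 + 6 + 33 + 28 + 40 + 49 + 64 + 17 + 7 + 31 = 284.
Total exposure: 1 + 1 + 6 + 6 + 6 + 7 + 7 + 3 + 3 + 5 = 45 kilobases.
By Gamma–Poisson conjugacy, the posterior is Gamma(α + Σx, β + Σt) = Gamma(10 + 284, 15 + 45) = Gamma(294, 60).
Posterior mean = α'/β' = 294/60 = 49/10.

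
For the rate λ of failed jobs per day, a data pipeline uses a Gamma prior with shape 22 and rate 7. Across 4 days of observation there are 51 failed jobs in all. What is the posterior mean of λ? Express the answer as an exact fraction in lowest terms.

Total count 51 over total exposure 4 days.
Gamma(α, β) with Poisson data over total exposure Σt gives posterior Gamma(α+Σx, β+Σt) = Gamma(73, 11).
Posterior mean = α'/β' = 73/11.

73/11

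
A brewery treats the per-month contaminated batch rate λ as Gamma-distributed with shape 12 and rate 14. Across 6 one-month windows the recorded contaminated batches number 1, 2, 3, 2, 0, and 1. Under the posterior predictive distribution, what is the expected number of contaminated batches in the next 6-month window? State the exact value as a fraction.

63/10

Total count: 1 + 2 + 3 + 2 + 0 + 1 = 9.
Total exposure: 6 months.
By Gamma–Poisson conjugacy, the posterior is Gamma(α + Σx, β + Σt) = Gamma(12 + 9, 14 + 6) = Gamma(21, 20).
Predictive mean over a 6-month window = T·E[λ|data] = 6·21/20 = 63/10.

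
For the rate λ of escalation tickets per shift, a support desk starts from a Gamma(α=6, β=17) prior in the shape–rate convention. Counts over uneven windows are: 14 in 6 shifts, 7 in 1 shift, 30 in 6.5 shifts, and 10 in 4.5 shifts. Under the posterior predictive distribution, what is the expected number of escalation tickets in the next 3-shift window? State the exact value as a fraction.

201/35

Total count: 14 + 7 + 30 + 10 = 61.
Total exposure: 6 + 1 + 6.5 + 4.5 = 18 shifts.
Gamma(α, β) with Poisson data over total exposure Σt gives posterior Gamma(α+Σx, β+Σt) = Gamma(67, 35).
Predictive mean over a 3-shift window = T·E[λ|data] = 3·67/35 = 201/35.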